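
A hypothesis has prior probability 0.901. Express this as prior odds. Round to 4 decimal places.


Odds = P(H) / P(not H) = 0.901 / 0.099
= 9.101

9.101


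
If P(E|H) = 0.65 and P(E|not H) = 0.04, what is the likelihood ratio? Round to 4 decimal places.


Likelihood ratio = P(E|H) / P(E|not H)
= 0.65 / 0.04
= 16.25

16.25


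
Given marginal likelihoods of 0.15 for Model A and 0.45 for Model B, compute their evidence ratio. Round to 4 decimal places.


Ratio = ML(A) / ML(B) = 0.15/0.45
= 0.3333

0.3333


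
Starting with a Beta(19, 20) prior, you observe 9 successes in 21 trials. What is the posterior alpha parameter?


For a Beta-Binomial conjugate model:
Posterior alpha = prior alpha + number of successes
= 19 + 9 = 28

28


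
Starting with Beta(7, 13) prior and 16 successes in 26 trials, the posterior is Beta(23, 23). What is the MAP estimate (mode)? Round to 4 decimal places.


The mode of Beta(a, b) when a > 1 and b > 1 is (a-1)/(a+b-2)
= (23 - 1) / (23 + 23 - 2)
= 22 / 44
= 0.5

0.5


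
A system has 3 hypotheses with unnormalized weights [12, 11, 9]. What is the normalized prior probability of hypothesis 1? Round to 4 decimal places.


The normalized prior is the weight divided by the total.
Total weight = 32
P(H1) = 12 / 32 = 0.375

0.375


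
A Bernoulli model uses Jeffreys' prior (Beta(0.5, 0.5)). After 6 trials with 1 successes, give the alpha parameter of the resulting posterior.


Posterior = Beta(prior_alpha + successes, prior_beta + failures)
= Beta(0.5 + 1, 0.5 + 5)
Posterior alpha = 0.5 + k = 0.5 + 1 = 1.5

1.5


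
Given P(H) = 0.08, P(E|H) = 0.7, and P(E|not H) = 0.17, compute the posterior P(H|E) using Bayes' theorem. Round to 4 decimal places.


By Bayes' theorem: P(H|E) = P(E|H)*P(H) / P(E)
P(E) = P(E|H)*P(H) + P(E|not H)*P(not H)
P(E) = 0.7*0.08 + 0.17*0.92 = 0.2124
P(H|E) = 0.7*0.08 / 0.2124 = 0.2637

0.2637


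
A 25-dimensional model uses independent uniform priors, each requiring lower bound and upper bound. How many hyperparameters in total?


Per parameter: 2 (lower bound and upper bound).
Total = 25 * 2 = 50

50


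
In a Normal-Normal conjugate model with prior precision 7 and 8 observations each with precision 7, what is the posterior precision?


Posterior precision = prior precision + n * observation precision
= 7 + 8 * 7
= 7 + 56 = 63

63


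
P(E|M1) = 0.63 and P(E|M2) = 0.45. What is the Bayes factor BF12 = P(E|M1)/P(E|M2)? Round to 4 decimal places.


Bayes factor BF12 = P(E|M1) / P(E|M2)
= 0.63 / 0.45
= 1.4

1.4


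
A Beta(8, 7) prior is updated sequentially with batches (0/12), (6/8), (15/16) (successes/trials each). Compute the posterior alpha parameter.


Sequential conjugate updating is equivalent to a single batch update.
Total successes across all batches = 21
alpha_posterior = alpha_prior + total_successes = 8 + 21
= 29

29


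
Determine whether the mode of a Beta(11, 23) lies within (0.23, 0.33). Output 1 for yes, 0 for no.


First find the mode: (a-1)/(a+b-2) = 0.3125
Is 0.3125 in (0.23, 0.33)? 1

1


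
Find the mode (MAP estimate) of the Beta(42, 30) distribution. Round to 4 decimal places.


For Beta(a,b) with a,b > 1:
Mode = (a-1)/(a+b-2) = (42-1)/(72-2)
= 41/70 = 0.5857

0.5857


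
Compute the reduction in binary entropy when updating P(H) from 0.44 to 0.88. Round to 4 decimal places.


H_before = -p*log2(p) - (1-p)*log2(1-p) for p=0.44: 0.9896
H_after for p=0.88: 0.5294
Reduction = 0.9896 - 0.5294 = 0.4602

0.4602


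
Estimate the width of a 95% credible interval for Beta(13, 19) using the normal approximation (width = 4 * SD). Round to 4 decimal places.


For Beta(a,b): Var = ab/((a+b)^2(a+b+1))
Var = 0.0073, SD = 0.0855
Approximate 95% CI width = 4 * 0.0855 = 0.342

0.342


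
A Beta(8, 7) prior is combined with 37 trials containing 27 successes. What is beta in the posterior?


In conjugate updating:
beta_posterior = beta_prior + (n - k)
= 7 + (37 - 27)
= 7 + 10 = 17

17


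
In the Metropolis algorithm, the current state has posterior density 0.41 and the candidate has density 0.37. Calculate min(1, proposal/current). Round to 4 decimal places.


Ratio = 0.37/0.41 = 0.9024
Acceptance probability = min(1, 0.9024)
= 0.9024

0.9024


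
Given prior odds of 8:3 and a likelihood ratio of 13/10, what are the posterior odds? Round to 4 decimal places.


Posterior odds = prior odds * LR
Prior odds = 8/3 = 2.6667
LR = 13/10 = 1.3
Posterior odds = 2.6667 * 1.3 = 3.4667

3.4667


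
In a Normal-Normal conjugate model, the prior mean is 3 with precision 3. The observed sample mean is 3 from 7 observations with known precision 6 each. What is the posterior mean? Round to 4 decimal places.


Posterior precision = tau0 + n*tau = 3 + 7*6 = 45
Posterior mean = (tau0*mu0 + n*tau*xbar) / posterior_precision
= (3*3 + 7*6*3) / 45
= 135 / 45 = 3.0

3.0


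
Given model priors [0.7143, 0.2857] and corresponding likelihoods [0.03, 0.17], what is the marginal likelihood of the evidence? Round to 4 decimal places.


P(E) = sum_i P(M_i) P(E|M_i)
= 0.0214 + 0.0486
= 0.07

0.07


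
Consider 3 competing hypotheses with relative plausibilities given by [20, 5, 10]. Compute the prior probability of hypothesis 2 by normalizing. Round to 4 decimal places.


Sum of weights = 20 + 5 + 10 = 35
Normalized prior for H2 = 5 / 35
= 0.1429

0.1429


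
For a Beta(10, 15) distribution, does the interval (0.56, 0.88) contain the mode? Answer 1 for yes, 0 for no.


Mode of Beta(a,b) = (a-1)/(a+b-2)
= (10-1)/(10+15-2) = 0.3913
Check: 0.56 <= 0.3913 <= 0.88?
Result: 0

0


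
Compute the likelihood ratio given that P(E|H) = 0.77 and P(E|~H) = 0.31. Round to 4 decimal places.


LR = P(E|H) / P(E|~H)
= 0.77 / 0.31 = 2.4839

2.4839


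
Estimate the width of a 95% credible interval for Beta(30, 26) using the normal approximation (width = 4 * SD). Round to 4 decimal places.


For Beta(a,b): Var = ab/((a+b)^2(a+b+1))
Var = 0.0044, SD = 0.0661
Approximate 95% CI width = 4 * 0.0661 = 0.2642

0.2642


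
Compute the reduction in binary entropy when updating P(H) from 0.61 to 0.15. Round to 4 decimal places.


H_before = -p*log2(p) - (1-p)*log2(1-p) for p=0.61: 0.9648
H_after for p=0.15: 0.6098
Reduction = 0.9648 - 0.6098 = 0.355

0.355


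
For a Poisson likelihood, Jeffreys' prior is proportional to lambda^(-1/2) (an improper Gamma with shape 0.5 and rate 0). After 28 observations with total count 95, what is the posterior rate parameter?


Jeffreys' prior for Poisson is proportional to lambda^(-1/2).
Posterior is Gamma(0.5 + S, 0 + n) = Gamma(0.5 + 95, 28).
Posterior rate = 0 + n = 28

28.0


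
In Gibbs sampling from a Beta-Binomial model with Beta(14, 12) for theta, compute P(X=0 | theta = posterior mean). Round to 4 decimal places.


Posterior mean = alpha/(alpha+beta) = 14/26 = 0.5385
P(X=0|theta=mean) = 1 - theta = 0.4615

0.4615


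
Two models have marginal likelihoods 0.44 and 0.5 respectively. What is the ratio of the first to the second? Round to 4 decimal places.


Evidence ratio = 0.44 / 0.5
= 0.88

0.88


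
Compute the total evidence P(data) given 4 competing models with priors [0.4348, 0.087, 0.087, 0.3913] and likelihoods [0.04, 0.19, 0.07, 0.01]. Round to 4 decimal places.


Marginal likelihood = sum P(model_i) * P(data|model_i)
Model 1: 0.4348 * 0.04 = 0.0174
Model 2: 0.087 * 0.19 = 0.0165
Model 3: 0.087 * 0.07 = 0.0061
Model 4: 0.3913 * 0.01 = 0.0039
Total = 0.0439

0.0439


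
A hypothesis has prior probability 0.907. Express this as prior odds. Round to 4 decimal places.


Odds = P(H) / P(not H) = 0.907 / 0.093
= 9.7527

9.7527


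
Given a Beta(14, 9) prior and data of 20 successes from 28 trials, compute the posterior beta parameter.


Number of failures = 28 - 20 = 8
Posterior beta = 9 + 8 = 17

17


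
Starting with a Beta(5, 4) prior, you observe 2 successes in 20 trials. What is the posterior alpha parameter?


For a Beta-Binomial conjugate model:
Posterior alpha = prior alpha + number of successes
= 5 + 2 = 7

7


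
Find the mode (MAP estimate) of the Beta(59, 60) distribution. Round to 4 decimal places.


For Beta(a,b) with a,b > 1:
Mode = (a-1)/(a+b-2) = (59-1)/(119-2)
= 58/117 = 0.4957

0.4957


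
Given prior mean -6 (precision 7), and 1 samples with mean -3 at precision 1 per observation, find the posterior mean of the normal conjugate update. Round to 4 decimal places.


The posterior mean is a precision-weighted average of prior and data.
Post. prec. = 7 + 1 = 8
Post. mean = (-42 + -3)/8 = -45/8 = -5.625

-5.625


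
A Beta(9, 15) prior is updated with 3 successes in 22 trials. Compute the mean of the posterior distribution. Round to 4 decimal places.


After update: Beta(12, 34)
Mean = 12 / (12 + 34) = 12 / 46
= 0.2609

0.2609


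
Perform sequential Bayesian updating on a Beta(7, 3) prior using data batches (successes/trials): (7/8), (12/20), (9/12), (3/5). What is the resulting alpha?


Accumulate successes: 31
Posterior alpha = prior alpha + sum of successes
= 7 + 31 = 38

38


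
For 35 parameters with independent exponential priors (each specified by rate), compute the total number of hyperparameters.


A exponential prior has 1 hyperparameter per parameter.
Total = 35 * 1 = 35

35


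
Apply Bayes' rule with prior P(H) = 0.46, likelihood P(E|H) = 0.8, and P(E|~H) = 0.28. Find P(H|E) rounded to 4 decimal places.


Step 1: Compute marginal P(E) = P(E|H)P(H) + P(E|~H)P(~H)
= 0.8*0.46 + 0.28*0.54 = 0.5192
Step 2: P(H|E) = P(E|H)P(H)/P(E) = 0.368/0.5192
= 0.7088

0.7088


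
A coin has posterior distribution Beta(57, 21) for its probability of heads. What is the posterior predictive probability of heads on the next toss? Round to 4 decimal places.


Posterior predictive = E[theta] = alpha/(alpha+beta)
= 57/78
= 0.7308

0.7308


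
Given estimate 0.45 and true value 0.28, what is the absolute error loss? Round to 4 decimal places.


Absolute error = |estimate - true|
= |0.17| = 0.17

0.17


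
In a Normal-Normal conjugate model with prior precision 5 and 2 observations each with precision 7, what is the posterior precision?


Posterior precision = prior precision + n * observation precision
= 5 + 2 * 7
= 5 + 14 = 19

19


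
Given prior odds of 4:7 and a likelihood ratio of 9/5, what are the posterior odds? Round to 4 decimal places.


Posterior odds = prior odds * LR
Prior odds = 4/7 = 0.5714
LR = 9/5 = 1.8
Posterior odds = 0.5714 * 1.8 = 1.0286

1.0286


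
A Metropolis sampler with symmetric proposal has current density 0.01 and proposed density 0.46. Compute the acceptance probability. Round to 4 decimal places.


For symmetric proposals, acceptance = min(1, pi(x*)/pi(x))
= min(1, 0.46/0.01)
= min(1, 46.0) = 1.0

1.0


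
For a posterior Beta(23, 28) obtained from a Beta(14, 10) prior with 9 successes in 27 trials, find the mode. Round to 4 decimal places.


Mode = (alpha - 1) / (alpha + beta - 2)
= 22 / 49
= 0.449

0.449


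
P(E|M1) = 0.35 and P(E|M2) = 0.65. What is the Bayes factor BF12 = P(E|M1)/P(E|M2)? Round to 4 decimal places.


Bayes factor BF12 = P(E|M1) / P(E|M2)
= 0.35 / 0.65
= 0.5385

0.5385


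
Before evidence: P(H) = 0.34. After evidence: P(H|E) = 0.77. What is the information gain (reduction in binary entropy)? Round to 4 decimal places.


Prior entropy = 0.9248
Posterior entropy = 0.778
Information gain = 0.9248 - 0.778 = 0.1468

0.1468


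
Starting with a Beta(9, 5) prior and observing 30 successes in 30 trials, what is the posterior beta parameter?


Posterior beta = prior beta + failures
Failures = 30 - 30 = 0
beta_post = 5 + 0 = 5

5


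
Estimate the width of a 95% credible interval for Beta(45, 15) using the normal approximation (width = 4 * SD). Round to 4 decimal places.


For Beta(a,b): Var = ab/((a+b)^2(a+b+1))
Var = 0.0031, SD = 0.0554
Approximate 95% CI width = 4 * 0.0554 = 0.2218

0.2218


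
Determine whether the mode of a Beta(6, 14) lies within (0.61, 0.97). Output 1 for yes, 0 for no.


First find the mode: (a-1)/(a+b-2) = 0.2778
Is 0.2778 in (0.61, 0.97)? 0

0


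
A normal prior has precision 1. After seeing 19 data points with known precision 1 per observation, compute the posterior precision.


In the conjugate normal model, precisions add:
tau_posterior = tau_prior + n * tau_data
= 1 + 19*1 = 20

20


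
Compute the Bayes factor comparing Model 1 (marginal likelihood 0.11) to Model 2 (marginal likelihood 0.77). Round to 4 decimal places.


BF12 = marginal likelihood of M1 / marginal likelihood of M2
= 0.11/0.77
= 0.1429

0.1429


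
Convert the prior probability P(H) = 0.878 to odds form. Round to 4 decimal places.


P(not H) = 1 - 0.878 = 0.122
Odds = 0.878 / 0.122 = 7.1967

7.1967


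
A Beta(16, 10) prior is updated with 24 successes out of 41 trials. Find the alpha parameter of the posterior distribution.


In the Beta-Binomial conjugate update:
alpha_post = alpha_prior + successes
= 16 + 24
= 40

40


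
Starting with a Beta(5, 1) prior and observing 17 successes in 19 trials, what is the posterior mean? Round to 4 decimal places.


Posterior parameters: alpha = 5 + 17 = 22
beta = 1 + 2 = 3
Posterior mean = alpha / (alpha + beta) = 22 / 25
= 0.88

0.88


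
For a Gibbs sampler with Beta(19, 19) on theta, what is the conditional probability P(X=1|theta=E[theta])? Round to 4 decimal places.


E[theta] = 19/(19+19) = 0.5
P(X=1|theta) = theta = 0.5

0.5


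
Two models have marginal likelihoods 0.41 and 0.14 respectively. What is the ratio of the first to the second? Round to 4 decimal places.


Evidence ratio = 0.41 / 0.14
= 2.9286

2.9286


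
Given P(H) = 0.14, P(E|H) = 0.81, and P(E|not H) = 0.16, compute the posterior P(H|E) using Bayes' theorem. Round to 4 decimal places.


By Bayes' theorem: P(H|E) = P(E|H)*P(H) / P(E)
P(E) = P(E|H)*P(H) + P(E|not H)*P(not H)
P(E) = 0.81*0.14 + 0.16*0.86 = 0.251
P(H|E) = 0.81*0.14 / 0.251 = 0.4518

0.4518


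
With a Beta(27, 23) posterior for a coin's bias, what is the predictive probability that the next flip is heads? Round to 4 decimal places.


The predictive probability equals the posterior mean.
P(next = heads) = alpha / (alpha + beta)
= 27 / 50 = 0.54

0.54


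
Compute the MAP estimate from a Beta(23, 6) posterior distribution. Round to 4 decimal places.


MAP = mode of Beta distribution
= (alpha - 1)/(alpha + beta - 2)
= (23-1)/(23+6-2)
= 22/27 = 0.8148

0.8148


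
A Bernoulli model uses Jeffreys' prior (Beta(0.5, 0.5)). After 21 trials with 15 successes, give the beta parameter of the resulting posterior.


Posterior = Beta(prior_alpha + successes, prior_beta + failures)
= Beta(0.5 + 15, 0.5 + 6)
Posterior beta = 0.5 + (n - k) = 0.5 + 6 = 6.5

6.5


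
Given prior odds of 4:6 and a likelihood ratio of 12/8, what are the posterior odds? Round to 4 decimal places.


Posterior odds = prior odds * LR
Prior odds = 4/6 = 0.6667
LR = 12/8 = 1.5
Posterior odds = 0.6667 * 1.5 = 1.0

1.0


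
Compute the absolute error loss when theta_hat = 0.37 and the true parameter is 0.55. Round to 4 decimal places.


L = |theta_hat - theta_true|
= |0.37 - 0.55| = 0.18

0.18


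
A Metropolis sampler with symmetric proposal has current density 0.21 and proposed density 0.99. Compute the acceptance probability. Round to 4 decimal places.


For symmetric proposals, acceptance = min(1, pi(x*)/pi(x))
= min(1, 0.99/0.21)
= min(1, 4.7143) = 1.0

1.0


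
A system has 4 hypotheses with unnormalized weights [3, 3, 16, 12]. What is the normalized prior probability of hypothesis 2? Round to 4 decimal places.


The normalized prior is the weight divided by the total.
Total weight = 34
P(H2) = 3 / 34 = 0.0882

0.0882


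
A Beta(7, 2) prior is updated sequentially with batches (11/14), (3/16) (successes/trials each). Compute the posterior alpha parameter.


Sequential conjugate updating is equivalent to a single batch update.
Total successes across all batches = 14
alpha_posterior = alpha_prior + total_successes = 7 + 14
= 21

21


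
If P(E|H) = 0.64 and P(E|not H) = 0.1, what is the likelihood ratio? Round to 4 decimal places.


Likelihood ratio = P(E|H) / P(E|not H)
= 0.64 / 0.1
= 6.4

6.4


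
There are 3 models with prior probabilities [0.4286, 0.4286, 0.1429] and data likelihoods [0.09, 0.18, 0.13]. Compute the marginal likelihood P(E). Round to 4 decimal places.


P(E) = sum over models of P(M_i) * P(E|M_i)
= 0.4286*0.09 + 0.4286*0.18 + 0.1429*0.13
= 0.1343

0.1343


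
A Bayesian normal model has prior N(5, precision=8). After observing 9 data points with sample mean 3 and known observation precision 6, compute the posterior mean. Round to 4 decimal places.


Posterior mean = (prior_precision * prior_mean + n * data_precision * data_mean) / (prior_precision + n * data_precision)
Numerator = 8*5 + 9*6*3 = 202
Denominator = 8 + 9*6 = 62
Posterior mean = 3.2581

3.2581


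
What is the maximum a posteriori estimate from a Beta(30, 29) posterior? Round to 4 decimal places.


The MAP estimate equals the mode of the distribution.
Mode of Beta(a,b) = (a-1)/(a+b-2)
= 29/57
= 0.5088

0.5088


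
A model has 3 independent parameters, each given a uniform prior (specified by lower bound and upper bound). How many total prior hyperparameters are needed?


Each uniform prior needs 2 hyperparameters (lower bound and upper bound).
Total = 2 * 3 = 6

6


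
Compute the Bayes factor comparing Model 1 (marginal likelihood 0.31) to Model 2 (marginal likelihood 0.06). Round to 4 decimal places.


BF12 = marginal likelihood of M1 / marginal likelihood of M2
= 0.31/0.06
= 5.1667

5.1667


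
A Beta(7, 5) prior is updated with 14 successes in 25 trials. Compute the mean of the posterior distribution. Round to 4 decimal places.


After update: Beta(21, 16)
Mean = 21 / (21 + 16) = 21 / 37
= 0.5676

0.5676


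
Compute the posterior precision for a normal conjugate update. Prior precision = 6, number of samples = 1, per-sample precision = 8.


tau_post = tau_0 + n * tau
= 6 + 1 * 8 = 14

14


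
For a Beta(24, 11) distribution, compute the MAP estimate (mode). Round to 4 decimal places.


MAP = mode = (a-1)/(a+b-2)
= (24-1)/(24+11-2)
= 23/33 = 0.697

0.697


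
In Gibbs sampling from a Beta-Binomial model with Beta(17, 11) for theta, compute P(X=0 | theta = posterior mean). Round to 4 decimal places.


Posterior mean = alpha/(alpha+beta) = 17/28 = 0.6071
P(X=0|theta=mean) = 1 - theta = 0.3929

0.3929


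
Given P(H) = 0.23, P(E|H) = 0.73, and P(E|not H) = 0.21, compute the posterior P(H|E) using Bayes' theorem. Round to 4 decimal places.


By Bayes' theorem: P(H|E) = P(E|H)*P(H) / P(E)
P(E) = P(E|H)*P(H) + P(E|not H)*P(not H)
P(E) = 0.73*0.23 + 0.21*0.77 = 0.3296
P(H|E) = 0.73*0.23 / 0.3296 = 0.5094

0.5094


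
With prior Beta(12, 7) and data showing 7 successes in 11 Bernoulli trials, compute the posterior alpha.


Conjugate update: alpha_posterior = alpha_prior + k
= 12 + 7 = 19

19


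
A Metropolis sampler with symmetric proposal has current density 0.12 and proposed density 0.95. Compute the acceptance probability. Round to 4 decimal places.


For symmetric proposals, acceptance = min(1, pi(x*)/pi(x))
= min(1, 0.95/0.12)
= min(1, 7.9167) = 1.0

1.0


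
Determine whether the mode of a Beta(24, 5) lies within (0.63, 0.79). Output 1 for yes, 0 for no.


First find the mode: (a-1)/(a+b-2) = 0.8519
Is 0.8519 in (0.63, 0.79)? 0

0


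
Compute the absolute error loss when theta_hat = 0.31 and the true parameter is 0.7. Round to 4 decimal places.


L = |theta_hat - theta_true|
= |0.31 - 0.7| = 0.39

0.39


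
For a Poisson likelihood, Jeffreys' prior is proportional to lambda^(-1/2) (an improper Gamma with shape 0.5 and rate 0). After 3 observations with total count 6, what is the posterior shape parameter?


Jeffreys' prior for Poisson is proportional to lambda^(-1/2).
Posterior is Gamma(0.5 + S, 0 + n) = Gamma(0.5 + 6, 3).
Posterior shape = 0.5 + S = 0.5 + 6 = 6.5

6.5


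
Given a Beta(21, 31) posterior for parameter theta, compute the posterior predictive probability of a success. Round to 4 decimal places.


For a Beta-Bernoulli model, the predictive probability is the mean:
P(success) = 21/(21+31) = 21/52 = 0.4038

0.4038


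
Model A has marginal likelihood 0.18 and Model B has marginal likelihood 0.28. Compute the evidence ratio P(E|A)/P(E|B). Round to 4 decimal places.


Evidence ratio = P(E|A) / P(E|B)
= 0.18 / 0.28
= 0.6429

0.6429


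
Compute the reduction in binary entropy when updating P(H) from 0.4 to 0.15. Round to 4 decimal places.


H_before = -p*log2(p) - (1-p)*log2(1-p) for p=0.4: 0.971
H_after for p=0.15: 0.6098
Reduction = 0.971 - 0.6098 = 0.3611

0.3611


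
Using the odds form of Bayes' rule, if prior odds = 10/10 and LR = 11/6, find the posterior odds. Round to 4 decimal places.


Bayes' rule in odds form: posterior odds = prior odds * LR
= (10 * 11) / (10 * 6)
= 110/60 = 1.8333

1.8333


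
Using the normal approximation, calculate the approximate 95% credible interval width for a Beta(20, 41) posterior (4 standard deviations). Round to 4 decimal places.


Var(Beta) = 20*41/(61^2 * 62) = 0.0036
SD = 0.0596
Width ~ 4*SD = 0.2385

0.2385


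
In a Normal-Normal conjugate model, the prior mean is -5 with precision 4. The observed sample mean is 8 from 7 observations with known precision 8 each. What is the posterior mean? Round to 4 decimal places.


Posterior precision = tau0 + n*tau = 4 + 7*8 = 60
Posterior mean = (tau0*mu0 + n*tau*xbar) / posterior_precision
= (4*-5 + 7*8*8) / 60
= 428 / 60 = 7.1333

7.1333


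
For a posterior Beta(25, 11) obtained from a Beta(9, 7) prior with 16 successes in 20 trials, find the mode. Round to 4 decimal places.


Mode = (alpha - 1) / (alpha + beta - 2)
= 24 / 34
= 0.7059

0.7059


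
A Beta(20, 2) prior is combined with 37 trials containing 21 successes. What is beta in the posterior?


In conjugate updating:
beta_posterior = beta_prior + (n - k)
= 2 + (37 - 21)
= 2 + 16 = 18

18


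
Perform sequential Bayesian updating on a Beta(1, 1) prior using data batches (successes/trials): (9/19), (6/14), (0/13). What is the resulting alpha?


Accumulate successes: 15
Posterior alpha = prior alpha + sum of successes
= 1 + 15 = 16

16


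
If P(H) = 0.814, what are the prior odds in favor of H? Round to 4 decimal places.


Prior odds = P(H) / (1 - P(H))
= 0.814 / 0.186
= 4.3763

4.3763


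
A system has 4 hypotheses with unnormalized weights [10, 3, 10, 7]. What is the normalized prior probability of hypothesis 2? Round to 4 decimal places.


The normalized prior is the weight divided by the total.
Total weight = 30
P(H2) = 3 / 30 = 0.1

0.1


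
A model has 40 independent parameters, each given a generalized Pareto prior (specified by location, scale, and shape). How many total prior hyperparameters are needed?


Each generalized Pareto prior needs 3 hyperparameters (location, scale, and shape).
Total = 3 * 40 = 120

120


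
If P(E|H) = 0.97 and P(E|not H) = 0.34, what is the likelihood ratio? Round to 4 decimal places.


Likelihood ratio = P(E|H) / P(E|not H)
= 0.97 / 0.34
= 2.8529

2.8529


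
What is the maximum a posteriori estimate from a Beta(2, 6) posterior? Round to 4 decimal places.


The MAP estimate equals the mode of the distribution.
Mode of Beta(a,b) = (a-1)/(a+b-2)
= 1/6
= 0.1667

0.1667


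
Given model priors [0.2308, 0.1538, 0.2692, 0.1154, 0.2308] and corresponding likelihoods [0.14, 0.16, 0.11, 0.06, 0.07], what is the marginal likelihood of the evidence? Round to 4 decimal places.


P(E) = sum_i P(M_i) P(E|M_i)
= 0.0323 + 0.0246 + 0.0296 + 0.0069 + 0.0162
= 0.1096

0.1096


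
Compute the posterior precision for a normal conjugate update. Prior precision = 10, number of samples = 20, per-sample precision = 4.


tau_post = tau_0 + n * tau
= 10 + 20 * 4 = 90

90


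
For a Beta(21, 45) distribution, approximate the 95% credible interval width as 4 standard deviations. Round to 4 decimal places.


Variance of Beta(a,b) = ab / ((a+b)^2 * (a+b+1))
= 21*45 / ((66)^2 * 67)
= 0.0032
SD = sqrt(0.0032) = 0.0569
Width = 4 * SD = 0.2276

0.2276


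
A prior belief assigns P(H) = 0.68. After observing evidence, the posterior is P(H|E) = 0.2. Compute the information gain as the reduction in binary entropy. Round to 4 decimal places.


H(prior) = -0.68*log2(0.68) - 0.32*log2(0.32)
= 0.9044
H(post) = -0.2*log2(0.2) - 0.8*log2(0.8)
= 0.7219
IG = 0.9044 - 0.7219 = 0.1825

0.1825


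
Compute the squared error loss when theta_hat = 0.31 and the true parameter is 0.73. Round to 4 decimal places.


L = (theta_hat - theta_true)^2
= (0.31 - 0.73)^2
= -0.42^2 = 0.1764

0.1764


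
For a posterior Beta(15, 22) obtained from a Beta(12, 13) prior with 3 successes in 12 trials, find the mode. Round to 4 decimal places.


Mode = (alpha - 1) / (alpha + beta - 2)
= 14 / 35
= 0.4

0.4


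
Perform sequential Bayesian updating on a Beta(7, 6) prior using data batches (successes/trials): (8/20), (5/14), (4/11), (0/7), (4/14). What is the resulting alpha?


Accumulate successes: 21
Posterior alpha = prior alpha + sum of successes
= 7 + 21 = 28

28


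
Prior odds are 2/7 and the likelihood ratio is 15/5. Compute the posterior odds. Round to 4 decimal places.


Posterior odds = prior odds * likelihood ratio
= (2/7) * (15/5)
= 30 / 35
= 0.8571

0.8571


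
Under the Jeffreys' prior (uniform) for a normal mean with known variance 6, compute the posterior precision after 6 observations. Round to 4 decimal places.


Prior precision = 0 (flat prior).
Post. prec. = 0 + n/var = 6/6 = 1.0

1.0


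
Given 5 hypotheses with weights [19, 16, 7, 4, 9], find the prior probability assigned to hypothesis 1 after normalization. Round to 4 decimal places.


To normalize, divide each weight by the sum of all weights.
Sum = 55
Prior(H1) = 19/55 = 0.3455

0.3455


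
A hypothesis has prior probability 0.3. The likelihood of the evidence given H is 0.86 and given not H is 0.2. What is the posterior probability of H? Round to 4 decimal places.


Using Bayes' theorem:
P(E) = 0.3 * 0.86 + 0.7 * 0.2
P(E) = 0.398
P(H|E) = (0.3 * 0.86) / 0.398 = 0.6482

0.6482


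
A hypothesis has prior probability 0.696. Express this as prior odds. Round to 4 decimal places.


Odds = P(H) / P(not H) = 0.696 / 0.304
= 2.2895

2.2895


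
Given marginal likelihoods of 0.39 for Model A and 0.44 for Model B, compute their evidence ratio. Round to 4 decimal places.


Ratio = ML(A) / ML(B) = 0.39/0.44
= 0.8864

0.8864


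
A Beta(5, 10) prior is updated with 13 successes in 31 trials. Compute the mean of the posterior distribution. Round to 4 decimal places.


After update: Beta(18, 28)
Mean = 18 / (18 + 28) = 18 / 46
= 0.3913

0.3913


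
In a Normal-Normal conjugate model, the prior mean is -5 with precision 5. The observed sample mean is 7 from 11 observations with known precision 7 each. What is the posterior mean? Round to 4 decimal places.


Posterior precision = tau0 + n*tau = 5 + 11*7 = 82
Posterior mean = (tau0*mu0 + n*tau*xbar) / posterior_precision
= (5*-5 + 11*7*7) / 82
= 514 / 82 = 6.2683

6.2683


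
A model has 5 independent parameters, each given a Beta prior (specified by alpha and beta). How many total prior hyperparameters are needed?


Each Beta prior needs 2 hyperparameters (alpha and beta).
Total = 2 * 5 = 10

10


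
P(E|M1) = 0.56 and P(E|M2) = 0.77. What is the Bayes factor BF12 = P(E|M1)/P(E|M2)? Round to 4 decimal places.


Bayes factor BF12 = P(E|M1) / P(E|M2)
= 0.56 / 0.77
= 0.7273

0.7273


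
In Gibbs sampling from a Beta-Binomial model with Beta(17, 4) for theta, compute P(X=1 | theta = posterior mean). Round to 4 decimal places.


Posterior mean = alpha/(alpha+beta) = 17/21 = 0.8095
P(X=1|theta=mean) = theta = 0.8095

0.8095


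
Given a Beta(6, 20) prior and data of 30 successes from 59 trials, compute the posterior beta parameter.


Number of failures = 59 - 30 = 29
Posterior beta = 20 + 29 = 49

49


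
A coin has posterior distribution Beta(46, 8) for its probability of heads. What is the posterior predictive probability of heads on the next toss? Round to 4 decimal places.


Posterior predictive = E[theta] = alpha/(alpha+beta)
= 46/54
= 0.8519

0.8519


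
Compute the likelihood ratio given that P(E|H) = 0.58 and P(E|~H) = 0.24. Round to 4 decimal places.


LR = P(E|H) / P(E|~H)
= 0.58 / 0.24 = 2.4167

2.4167


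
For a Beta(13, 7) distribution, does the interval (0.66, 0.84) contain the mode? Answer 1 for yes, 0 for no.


Mode of Beta(a,b) = (a-1)/(a+b-2)
= (13-1)/(13+7-2) = 0.6667
Check: 0.66 <= 0.6667 <= 0.84?
Result: 1

1


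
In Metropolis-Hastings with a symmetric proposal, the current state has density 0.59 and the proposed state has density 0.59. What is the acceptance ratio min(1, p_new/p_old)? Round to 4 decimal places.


Ratio = p_new / p_old = 0.59 / 0.59 = 1.0
Acceptance = min(1, 1.0) = 1.0

1.0


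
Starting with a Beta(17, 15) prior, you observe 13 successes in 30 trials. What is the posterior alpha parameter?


For a Beta-Binomial conjugate model:
Posterior alpha = prior alpha + number of successes
= 17 + 13 = 30

30


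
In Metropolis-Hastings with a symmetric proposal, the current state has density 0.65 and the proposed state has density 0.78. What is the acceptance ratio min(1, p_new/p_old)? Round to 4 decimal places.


Ratio = p_new / p_old = 0.78 / 0.65 = 1.2
Acceptance = min(1, 1.2) = 1.0

1.0


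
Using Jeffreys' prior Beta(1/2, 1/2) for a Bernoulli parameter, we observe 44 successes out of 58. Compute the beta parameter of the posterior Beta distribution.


Conjugate update: Beta(0.5 + k, 0.5 + n - k).
k = 44, n - k = 14
Posterior beta = 0.5 + (n - k) = 0.5 + 14 = 14.5

14.5


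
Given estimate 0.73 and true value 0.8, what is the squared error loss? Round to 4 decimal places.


Squared error = (estimate - true)^2
Difference = -0.07
Loss = -0.07^2 = 0.0049

0.0049


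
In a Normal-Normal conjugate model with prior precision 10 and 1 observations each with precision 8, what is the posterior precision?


Posterior precision = prior precision + n * observation precision
= 10 + 1 * 8
= 10 + 8 = 18

18


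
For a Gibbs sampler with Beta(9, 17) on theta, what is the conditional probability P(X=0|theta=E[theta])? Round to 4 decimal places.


E[theta] = 9/(9+17) = 0.3462
P(X=0|theta) = 1 - theta = 0.6538

0.6538


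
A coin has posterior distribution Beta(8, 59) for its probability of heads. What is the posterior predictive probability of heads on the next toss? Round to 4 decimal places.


Posterior predictive = E[theta] = alpha/(alpha+beta)
= 8/67
= 0.1194

0.1194


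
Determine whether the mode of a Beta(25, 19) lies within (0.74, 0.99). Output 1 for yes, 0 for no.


First find the mode: (a-1)/(a+b-2) = 0.5714
Is 0.5714 in (0.74, 0.99)? 0

0


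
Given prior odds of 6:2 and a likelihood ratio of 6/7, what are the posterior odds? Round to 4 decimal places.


Posterior odds = prior odds * LR
Prior odds = 6/2 = 3.0
LR = 6/7 = 0.8571
Posterior odds = 3.0 * 0.8571 = 2.5714

2.5714


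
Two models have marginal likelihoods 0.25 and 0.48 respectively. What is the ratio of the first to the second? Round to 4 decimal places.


Evidence ratio = 0.25 / 0.48
= 0.5208

0.5208


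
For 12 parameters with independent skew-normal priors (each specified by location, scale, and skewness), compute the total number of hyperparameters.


A skew-normal prior has 3 hyperparameters per parameter.
Total = 12 * 3 = 36

36


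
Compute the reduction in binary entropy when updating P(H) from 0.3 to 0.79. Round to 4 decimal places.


H_before = -p*log2(p) - (1-p)*log2(1-p) for p=0.3: 0.8813
H_after for p=0.79: 0.7415
Reduction = 0.8813 - 0.7415 = 0.1398

0.1398


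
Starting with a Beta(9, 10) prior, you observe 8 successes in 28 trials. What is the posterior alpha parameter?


For a Beta-Binomial conjugate model:
Posterior alpha = prior alpha + number of successes
= 9 + 8 = 17

17


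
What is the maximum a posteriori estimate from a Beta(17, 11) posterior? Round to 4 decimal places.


The MAP estimate equals the mode of the distribution.
Mode of Beta(a,b) = (a-1)/(a+b-2)
= 16/26
= 0.6154

0.6154


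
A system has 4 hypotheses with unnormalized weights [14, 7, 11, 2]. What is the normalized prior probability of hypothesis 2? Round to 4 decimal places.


The normalized prior is the weight divided by the total.
Total weight = 34
P(H2) = 7 / 34 = 0.2059

0.2059


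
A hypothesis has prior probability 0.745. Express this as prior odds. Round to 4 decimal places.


Odds = P(H) / P(not H) = 0.745 / 0.255
= 2.9216

2.9216


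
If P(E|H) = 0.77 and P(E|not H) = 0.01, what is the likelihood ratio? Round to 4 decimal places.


Likelihood ratio = P(E|H) / P(E|not H)
= 0.77 / 0.01
= 77.0

77.0


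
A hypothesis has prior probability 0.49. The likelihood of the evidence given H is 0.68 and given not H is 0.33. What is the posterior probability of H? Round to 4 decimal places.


Using Bayes' theorem:
P(E) = 0.49 * 0.68 + 0.51 * 0.33
P(E) = 0.5015
P(H|E) = (0.49 * 0.68) / 0.5015 = 0.6644

0.6644


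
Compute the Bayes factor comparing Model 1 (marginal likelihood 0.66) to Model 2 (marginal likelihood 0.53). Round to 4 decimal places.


BF12 = marginal likelihood of M1 / marginal likelihood of M2
= 0.66/0.53
= 1.2453

1.2453


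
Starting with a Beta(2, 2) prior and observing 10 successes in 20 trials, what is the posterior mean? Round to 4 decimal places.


Posterior parameters: alpha = 2 + 10 = 12
beta = 2 + 10 = 12
Posterior mean = alpha / (alpha + beta) = 12 / 24
= 0.5

0.5


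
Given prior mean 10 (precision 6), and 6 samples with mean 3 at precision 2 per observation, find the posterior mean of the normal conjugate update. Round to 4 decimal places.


The posterior mean is a precision-weighted average of prior and data.
Post. prec. = 6 + 12 = 18
Post. mean = (60 + 36)/18 = 96/18 = 5.3333

5.3333


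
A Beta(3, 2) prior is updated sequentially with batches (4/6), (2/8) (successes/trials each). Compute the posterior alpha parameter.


Sequential conjugate updating is equivalent to a single batch update.
Total successes across all batches = 6
alpha_posterior = alpha_prior + total_successes = 3 + 6
= 9

9


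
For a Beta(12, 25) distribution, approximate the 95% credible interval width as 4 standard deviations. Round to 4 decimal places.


Variance of Beta(a,b) = ab / ((a+b)^2 * (a+b+1))
= 12*25 / ((37)^2 * 38)
= 0.0058
SD = sqrt(0.0058) = 0.0759
Width = 4 * SD = 0.3038

0.3038


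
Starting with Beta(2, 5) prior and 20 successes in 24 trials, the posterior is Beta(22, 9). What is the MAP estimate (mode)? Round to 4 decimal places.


The mode of Beta(a, b) when a > 1 and b > 1 is (a-1)/(a+b-2)
= (22 - 1) / (22 + 9 - 2)
= 21 / 29
= 0.7241

0.7241


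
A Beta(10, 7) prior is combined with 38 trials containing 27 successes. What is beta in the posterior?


In conjugate updating:
beta_posterior = beta_prior + (n - k)
= 7 + (38 - 27)
= 7 + 11 = 18

18


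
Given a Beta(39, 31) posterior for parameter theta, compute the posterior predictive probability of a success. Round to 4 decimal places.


For a Beta-Bernoulli model, the predictive probability is the mean:
P(success) = 39/(39+31) = 39/70 = 0.5571

0.5571


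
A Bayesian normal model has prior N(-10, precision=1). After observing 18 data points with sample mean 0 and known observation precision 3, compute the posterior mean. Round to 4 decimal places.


Posterior mean = (prior_precision * prior_mean + n * data_precision * data_mean) / (prior_precision + n * data_precision)
Numerator = 1*-10 + 18*3*0 = -10
Denominator = 1 + 18*3 = 55
Posterior mean = -0.1818

-0.1818


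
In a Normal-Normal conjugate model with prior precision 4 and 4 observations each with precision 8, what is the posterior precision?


Posterior precision = prior precision + n * observation precision
= 4 + 4 * 8
= 4 + 32 = 36

36


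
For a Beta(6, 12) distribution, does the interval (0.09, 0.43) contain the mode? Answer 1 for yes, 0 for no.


Mode of Beta(a,b) = (a-1)/(a+b-2)
= (6-1)/(6+12-2) = 0.3125
Check: 0.09 <= 0.3125 <= 0.43?
Result: 1

1


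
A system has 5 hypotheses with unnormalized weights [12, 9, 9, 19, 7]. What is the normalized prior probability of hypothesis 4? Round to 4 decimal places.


The normalized prior is the weight divided by the total.
Total weight = 56
P(H4) = 19 / 56 = 0.3393

0.3393


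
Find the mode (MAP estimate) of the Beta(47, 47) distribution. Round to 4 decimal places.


For Beta(a,b) with a,b > 1:
Mode = (a-1)/(a+b-2) = (47-1)/(94-2)
= 46/92 = 0.5

0.5


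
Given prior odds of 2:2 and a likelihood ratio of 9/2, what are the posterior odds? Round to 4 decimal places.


Posterior odds = prior odds * LR
Prior odds = 2/2 = 1.0
LR = 9/2 = 4.5
Posterior odds = 1.0 * 4.5 = 4.5

4.5


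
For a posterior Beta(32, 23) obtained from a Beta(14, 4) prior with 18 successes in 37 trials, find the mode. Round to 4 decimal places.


Mode = (alpha - 1) / (alpha + beta - 2)
= 31 / 53
= 0.5849

0.5849


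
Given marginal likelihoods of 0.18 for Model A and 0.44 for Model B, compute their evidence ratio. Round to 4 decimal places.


Ratio = ML(A) / ML(B) = 0.18/0.44
= 0.4091

0.4091


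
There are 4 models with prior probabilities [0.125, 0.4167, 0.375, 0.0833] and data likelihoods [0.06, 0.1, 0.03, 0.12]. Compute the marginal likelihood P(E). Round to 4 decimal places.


P(E) = sum over models of P(M_i) * P(E|M_i)
= 0.125*0.06 + 0.4167*0.1 + 0.375*0.03 + 0.0833*0.12
= 0.0704

0.0704


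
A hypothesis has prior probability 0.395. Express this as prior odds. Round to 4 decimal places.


Odds = P(H) / P(not H) = 0.395 / 0.605
= 0.6529

0.6529


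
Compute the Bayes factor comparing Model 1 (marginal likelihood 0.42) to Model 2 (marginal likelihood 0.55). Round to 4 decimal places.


BF12 = marginal likelihood of M1 / marginal likelihood of M2
= 0.42/0.55
= 0.7636

0.7636


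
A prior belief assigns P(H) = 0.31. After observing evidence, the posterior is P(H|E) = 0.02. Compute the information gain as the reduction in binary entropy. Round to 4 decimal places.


H(prior) = -0.31*log2(0.31) - 0.69*log2(0.69)
= 0.8932
H(post) = -0.02*log2(0.02) - 0.98*log2(0.98)
= 0.1414
IG = 0.8932 - 0.1414 = 0.7517

0.7517


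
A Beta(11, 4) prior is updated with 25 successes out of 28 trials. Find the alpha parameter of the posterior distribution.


In the Beta-Binomial conjugate update:
alpha_post = alpha_prior + successes
= 11 + 25
= 36

36


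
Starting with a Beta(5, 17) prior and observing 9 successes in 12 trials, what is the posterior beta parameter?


Posterior beta = prior beta + failures
Failures = 12 - 9 = 3
beta_post = 17 + 3 = 20

20


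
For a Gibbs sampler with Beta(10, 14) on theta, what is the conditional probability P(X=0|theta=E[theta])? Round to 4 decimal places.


E[theta] = 10/(10+14) = 0.4167
P(X=0|theta) = 1 - theta = 0.5833

0.5833


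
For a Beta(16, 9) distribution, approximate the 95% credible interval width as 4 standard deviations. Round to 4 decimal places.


Variance of Beta(a,b) = ab / ((a+b)^2 * (a+b+1))
= 16*9 / ((25)^2 * 26)
= 0.0089
SD = sqrt(0.0089) = 0.0941
Width = 4 * SD = 0.3765

0.3765


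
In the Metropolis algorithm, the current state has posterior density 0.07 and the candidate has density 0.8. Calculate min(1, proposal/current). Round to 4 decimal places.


Ratio = 0.8/0.07 = 11.4286
Acceptance probability = min(1, 11.4286)
= 1.0

1.0
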